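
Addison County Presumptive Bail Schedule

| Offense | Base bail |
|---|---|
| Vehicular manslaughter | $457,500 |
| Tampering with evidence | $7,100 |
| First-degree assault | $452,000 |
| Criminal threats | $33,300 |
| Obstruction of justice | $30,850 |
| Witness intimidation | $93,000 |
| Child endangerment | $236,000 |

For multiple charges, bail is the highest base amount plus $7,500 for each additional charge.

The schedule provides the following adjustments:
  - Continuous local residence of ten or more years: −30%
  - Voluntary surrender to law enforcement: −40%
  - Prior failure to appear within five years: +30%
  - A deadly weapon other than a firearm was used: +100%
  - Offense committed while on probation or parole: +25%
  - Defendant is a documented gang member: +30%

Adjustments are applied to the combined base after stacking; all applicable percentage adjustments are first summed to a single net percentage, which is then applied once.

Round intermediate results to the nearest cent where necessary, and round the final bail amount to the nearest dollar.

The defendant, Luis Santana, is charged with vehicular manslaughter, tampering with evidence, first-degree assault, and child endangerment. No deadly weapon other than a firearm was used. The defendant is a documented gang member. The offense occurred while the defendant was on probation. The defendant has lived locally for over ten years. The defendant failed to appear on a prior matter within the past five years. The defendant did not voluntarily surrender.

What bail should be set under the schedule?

$744,000

Base amounts from the schedule: vehicular manslaughter $457,500; tampering with evidence $7,100; first-degree assault $452,000; child endangerment $236,000.
Stacking rule: highest base plus $7,500 per additional charge. Highest is vehicular manslaughter at $457,500; 3 additional charges → +$22,500. Combined base = $480,000.
Net percentage adjustment: −30% +30% +25% +30% = +55%. $480,000 × 1.55 = $744,000.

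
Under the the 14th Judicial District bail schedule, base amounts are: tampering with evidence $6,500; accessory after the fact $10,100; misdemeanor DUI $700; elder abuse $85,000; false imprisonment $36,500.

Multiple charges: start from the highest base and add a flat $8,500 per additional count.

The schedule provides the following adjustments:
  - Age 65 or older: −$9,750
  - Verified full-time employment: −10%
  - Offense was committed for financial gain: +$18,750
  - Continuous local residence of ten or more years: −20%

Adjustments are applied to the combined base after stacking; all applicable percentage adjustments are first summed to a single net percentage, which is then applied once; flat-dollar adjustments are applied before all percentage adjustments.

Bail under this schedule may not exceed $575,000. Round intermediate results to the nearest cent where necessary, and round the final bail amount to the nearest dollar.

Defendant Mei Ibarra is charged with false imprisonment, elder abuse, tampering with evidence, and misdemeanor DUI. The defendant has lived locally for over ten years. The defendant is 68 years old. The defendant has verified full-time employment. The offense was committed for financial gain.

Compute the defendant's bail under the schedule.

$83,650

Base amounts from the schedule: false imprisonment $36,500; elder abuse $85,000; tampering with evidence $6,500; misdemeanor DUI $700.
Stacking rule: highest base plus $8,500 per additional charge. Highest is elder abuse at $85,000; 3 additional charges → +$25,500. Combined base = $110,500.
Age 65 or older (−$9,750 flat): $110,500 − $9,750 = $100,750.
Offense was committed for financial gain (+$18,750 flat): $100,750 + $18,750 = $119,500.
Net percentage adjustment: −10% −20% = −30%. $119,500 × 0.7 = $83,650.
$83,650 is within the $575,000 maximum.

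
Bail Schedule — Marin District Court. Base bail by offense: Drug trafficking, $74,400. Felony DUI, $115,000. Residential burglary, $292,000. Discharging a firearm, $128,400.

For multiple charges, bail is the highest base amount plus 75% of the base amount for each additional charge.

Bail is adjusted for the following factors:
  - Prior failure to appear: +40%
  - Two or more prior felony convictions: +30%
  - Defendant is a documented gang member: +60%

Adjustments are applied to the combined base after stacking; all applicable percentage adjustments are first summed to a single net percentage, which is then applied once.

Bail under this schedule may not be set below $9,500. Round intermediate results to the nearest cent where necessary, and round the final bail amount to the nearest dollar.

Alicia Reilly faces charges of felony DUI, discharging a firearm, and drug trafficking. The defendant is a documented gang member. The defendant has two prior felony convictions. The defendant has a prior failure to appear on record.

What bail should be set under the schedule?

Base amounts from the schedule: felony DUI $115,000; discharging a firearm $128,400; drug trafficking $74,400.
Stacking rule: highest base plus 75% of each additional charge. Highest is discharging a firearm at $128,400. Additional: $115,000 × 75% = $86,250; $74,400 × 75% = $55,800. Combined base = $128,400 + $142,050 = $270,450.
Net percentage adjustment: +40% +30% +60% = +130%. $270,450 × 2.3 = $622,035.
$622,035 is at or above the $9,500 minimum.

$622,035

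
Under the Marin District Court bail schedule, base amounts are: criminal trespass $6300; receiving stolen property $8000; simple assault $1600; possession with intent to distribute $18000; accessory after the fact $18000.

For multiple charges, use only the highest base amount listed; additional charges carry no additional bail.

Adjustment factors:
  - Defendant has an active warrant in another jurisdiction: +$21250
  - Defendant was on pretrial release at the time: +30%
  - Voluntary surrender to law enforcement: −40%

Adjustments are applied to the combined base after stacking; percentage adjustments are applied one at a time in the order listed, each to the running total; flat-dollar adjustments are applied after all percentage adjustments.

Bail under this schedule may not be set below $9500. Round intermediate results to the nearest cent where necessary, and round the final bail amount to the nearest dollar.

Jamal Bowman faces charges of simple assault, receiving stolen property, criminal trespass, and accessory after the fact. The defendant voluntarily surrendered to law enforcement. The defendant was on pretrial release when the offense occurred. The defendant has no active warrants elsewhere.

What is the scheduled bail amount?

$14040

Base amounts from the schedule: simple assault $1600; receiving stolen property $8000; criminal trespass $6300; accessory after the fact $18000.
Stacking rule: use the highest base only. Highest is accessory after the fact at $18000. Combined base = $18000.
Defendant was on pretrial release at the time (+30%): $18000 × 1.3 = $23400.
Voluntary surrender to law enforcement (−40%): $23400 × 0.6 = $14040.
$14040 is at or above the $9500 minimum.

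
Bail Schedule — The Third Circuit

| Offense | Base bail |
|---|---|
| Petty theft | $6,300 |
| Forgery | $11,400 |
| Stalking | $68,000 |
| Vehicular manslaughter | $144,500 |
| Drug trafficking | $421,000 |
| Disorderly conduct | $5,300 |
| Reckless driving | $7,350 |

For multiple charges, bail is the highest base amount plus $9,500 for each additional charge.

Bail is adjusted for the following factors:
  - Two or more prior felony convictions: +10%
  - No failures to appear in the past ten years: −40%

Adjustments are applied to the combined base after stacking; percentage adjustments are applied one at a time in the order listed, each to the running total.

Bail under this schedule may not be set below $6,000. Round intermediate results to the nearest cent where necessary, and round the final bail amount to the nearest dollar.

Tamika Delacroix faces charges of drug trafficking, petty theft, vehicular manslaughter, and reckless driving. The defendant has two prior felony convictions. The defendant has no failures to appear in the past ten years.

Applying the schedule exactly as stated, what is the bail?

Base amounts from the schedule: drug trafficking $421,000; petty theft $6,300; vehicular manslaughter $144,500; reckless driving $7,350.
Stacking rule: highest base plus $9,500 per additional charge. Highest is drug trafficking at $421,000; 3 additional charges → +$28,500. Combined base = $449,500.
Two or more prior felony convictions (+10%): $449,500 × 1.1 = $494,450.
No failures to appear in the past ten years (−40%): $494,450 × 0.6 = $296,670.
$296,670 is at or above the $6,000 minimum.

$296,670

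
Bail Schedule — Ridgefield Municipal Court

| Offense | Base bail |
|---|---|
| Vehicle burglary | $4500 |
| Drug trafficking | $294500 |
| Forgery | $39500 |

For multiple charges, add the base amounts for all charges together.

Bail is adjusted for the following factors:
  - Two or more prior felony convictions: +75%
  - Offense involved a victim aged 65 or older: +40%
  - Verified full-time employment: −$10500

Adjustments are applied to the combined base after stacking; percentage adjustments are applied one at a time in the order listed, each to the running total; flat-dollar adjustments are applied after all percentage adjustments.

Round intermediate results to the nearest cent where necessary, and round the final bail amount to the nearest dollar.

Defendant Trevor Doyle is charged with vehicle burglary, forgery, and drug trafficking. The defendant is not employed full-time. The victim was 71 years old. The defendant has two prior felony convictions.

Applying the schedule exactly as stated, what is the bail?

$829325

Base amounts from the schedule: vehicle burglary $4500; forgery $39500; drug trafficking $294500.
Stacking rule: sum of all bases. $4500 + $39500 + $294500 = $338500.
Two or more prior felony convictions (+75%): $338500 × 1.75 = $592375.
Offense involved a victim aged 65 or older (+40%): $592375 × 1.4 = $829325.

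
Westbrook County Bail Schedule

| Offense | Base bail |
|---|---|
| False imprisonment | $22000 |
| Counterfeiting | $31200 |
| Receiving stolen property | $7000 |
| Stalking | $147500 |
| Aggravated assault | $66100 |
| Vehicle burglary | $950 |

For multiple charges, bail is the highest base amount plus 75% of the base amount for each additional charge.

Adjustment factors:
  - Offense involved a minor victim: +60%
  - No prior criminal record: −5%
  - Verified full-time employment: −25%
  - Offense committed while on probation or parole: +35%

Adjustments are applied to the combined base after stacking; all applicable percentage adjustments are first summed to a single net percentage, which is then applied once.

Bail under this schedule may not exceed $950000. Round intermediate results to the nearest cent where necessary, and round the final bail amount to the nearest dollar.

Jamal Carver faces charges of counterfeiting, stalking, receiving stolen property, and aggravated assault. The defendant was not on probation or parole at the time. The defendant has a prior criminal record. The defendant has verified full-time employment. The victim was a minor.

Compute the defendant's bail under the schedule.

$304729

Base amounts from the schedule: counterfeiting $31200; stalking $147500; receiving stolen property $7000; aggravated assault $66100.
Stacking rule: highest base plus 75% of each additional charge. Highest is stalking at $147500. Additional: $31200 × 75% = $23400; $7000 × 75% = $5250; $66100 × 75% = $49575. Combined base = $147500 + $78225 = $225725.
Net percentage adjustment: +60% −25% = +35%. $225725 × 1.35 = $304728.75.
$304728.75 is within the $950000 maximum.
Rounded to the nearest dollar: $304729.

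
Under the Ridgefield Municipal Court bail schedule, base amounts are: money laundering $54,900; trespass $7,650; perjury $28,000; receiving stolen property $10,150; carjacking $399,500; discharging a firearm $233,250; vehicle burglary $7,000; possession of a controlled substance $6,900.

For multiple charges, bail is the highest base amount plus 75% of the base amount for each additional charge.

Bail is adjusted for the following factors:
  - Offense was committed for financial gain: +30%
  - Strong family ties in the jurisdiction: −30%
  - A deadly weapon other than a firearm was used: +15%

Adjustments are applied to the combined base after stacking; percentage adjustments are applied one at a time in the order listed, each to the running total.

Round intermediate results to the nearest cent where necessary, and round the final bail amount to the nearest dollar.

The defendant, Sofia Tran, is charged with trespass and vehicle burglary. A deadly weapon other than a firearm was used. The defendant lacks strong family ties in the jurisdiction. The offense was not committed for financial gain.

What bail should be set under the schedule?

$14,835

Base amounts from the schedule: trespass $7,650; vehicle burglary $7,000.
Stacking rule: highest base plus 75% of each additional charge. Highest is trespass at $7,650. Additional: $7,000 × 75% = $5,250. Combined base = $7,650 + $5,250 = $12,900.
A deadly weapon other than a firearm was used (+15%): $12,900 × 1.15 = $14,835.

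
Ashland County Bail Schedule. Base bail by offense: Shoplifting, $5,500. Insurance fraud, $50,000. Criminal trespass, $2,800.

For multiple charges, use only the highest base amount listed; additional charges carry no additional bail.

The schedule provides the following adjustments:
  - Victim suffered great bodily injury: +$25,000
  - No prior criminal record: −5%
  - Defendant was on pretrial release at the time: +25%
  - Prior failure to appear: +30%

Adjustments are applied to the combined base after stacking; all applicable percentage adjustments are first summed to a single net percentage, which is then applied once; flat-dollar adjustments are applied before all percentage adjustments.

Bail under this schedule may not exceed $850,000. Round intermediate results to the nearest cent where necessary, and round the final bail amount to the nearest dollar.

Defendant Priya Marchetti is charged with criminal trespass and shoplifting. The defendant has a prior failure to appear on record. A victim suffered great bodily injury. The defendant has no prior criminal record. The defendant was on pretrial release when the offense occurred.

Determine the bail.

$45,750

Base amounts from the schedule: criminal trespass $2,800; shoplifting $5,500.
Stacking rule: use the highest base only. Highest is shoplifting at $5,500. Combined base = $5,500.
Victim suffered great bodily injury (+$25,000 flat): $5,500 + $25,000 = $30,500.
Net percentage adjustment: −5% +25% +30% = +50%. $30,500 × 1.5 = $45,750.
$45,750 is within the $850,000 maximum.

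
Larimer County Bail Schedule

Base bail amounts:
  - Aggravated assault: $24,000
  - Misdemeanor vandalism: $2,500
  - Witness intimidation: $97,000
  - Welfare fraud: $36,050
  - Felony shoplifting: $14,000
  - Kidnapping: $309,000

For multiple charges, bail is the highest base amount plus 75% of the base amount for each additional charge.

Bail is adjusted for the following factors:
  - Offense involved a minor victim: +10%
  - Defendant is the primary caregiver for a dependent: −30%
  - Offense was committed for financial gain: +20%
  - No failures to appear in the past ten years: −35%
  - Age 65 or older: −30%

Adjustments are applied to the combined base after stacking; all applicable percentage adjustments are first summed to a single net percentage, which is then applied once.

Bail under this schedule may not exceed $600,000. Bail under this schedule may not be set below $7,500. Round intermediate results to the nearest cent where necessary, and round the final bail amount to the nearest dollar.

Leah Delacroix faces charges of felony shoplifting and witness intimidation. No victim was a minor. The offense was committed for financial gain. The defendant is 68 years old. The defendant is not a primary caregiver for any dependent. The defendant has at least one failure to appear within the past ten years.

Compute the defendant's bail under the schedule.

$96,750

Base amounts from the schedule: felony shoplifting $14,000; witness intimidation $97,000.
Stacking rule: highest base plus 75% of each additional charge. Highest is witness intimidation at $97,000. Additional: $14,000 × 75% = $10,500. Combined base = $97,000 + $10,500 = $107,500.
Net percentage adjustment: +20% −30% = −10%. $107,500 × 0.9 = $96,750.
$96,750 is within the $600,000 maximum.
$96,750 is at or above the $7,500 minimum.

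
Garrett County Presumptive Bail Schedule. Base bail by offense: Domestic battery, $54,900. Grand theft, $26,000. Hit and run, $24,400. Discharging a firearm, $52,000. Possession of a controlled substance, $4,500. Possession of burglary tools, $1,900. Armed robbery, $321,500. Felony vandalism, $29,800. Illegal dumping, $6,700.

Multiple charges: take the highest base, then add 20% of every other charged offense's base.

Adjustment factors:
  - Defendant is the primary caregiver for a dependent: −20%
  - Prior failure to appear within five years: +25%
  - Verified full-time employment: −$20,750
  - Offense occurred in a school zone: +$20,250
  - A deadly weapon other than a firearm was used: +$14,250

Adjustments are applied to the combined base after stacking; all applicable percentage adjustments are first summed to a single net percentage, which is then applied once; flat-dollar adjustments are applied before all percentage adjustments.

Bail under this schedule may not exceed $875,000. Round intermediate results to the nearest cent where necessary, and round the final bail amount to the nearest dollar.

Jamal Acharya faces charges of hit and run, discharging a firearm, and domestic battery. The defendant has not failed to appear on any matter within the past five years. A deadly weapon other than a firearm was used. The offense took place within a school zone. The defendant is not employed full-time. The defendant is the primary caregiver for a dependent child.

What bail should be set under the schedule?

$83,744

Base amounts from the schedule: hit and run $24,400; discharging a firearm $52,000; domestic battery $54,900.
Stacking rule: highest base plus 20% of each additional charge. Highest is domestic battery at $54,900. Additional: $24,400 × 20% = $4,880; $52,000 × 20% = $10,400. Combined base = $54,900 + $15,280 = $70,180.
Offense occurred in a school zone (+$20,250 flat): $70,180 + $20,250 = $90,430.
A deadly weapon other than a firearm was used (+$14,250 flat): $90,430 + $14,250 = $104,680.
Defendant is the primary caregiver for a dependent (−20%): $104,680 × 0.8 = $83,744.
$83,744 is within the $875,000 maximum.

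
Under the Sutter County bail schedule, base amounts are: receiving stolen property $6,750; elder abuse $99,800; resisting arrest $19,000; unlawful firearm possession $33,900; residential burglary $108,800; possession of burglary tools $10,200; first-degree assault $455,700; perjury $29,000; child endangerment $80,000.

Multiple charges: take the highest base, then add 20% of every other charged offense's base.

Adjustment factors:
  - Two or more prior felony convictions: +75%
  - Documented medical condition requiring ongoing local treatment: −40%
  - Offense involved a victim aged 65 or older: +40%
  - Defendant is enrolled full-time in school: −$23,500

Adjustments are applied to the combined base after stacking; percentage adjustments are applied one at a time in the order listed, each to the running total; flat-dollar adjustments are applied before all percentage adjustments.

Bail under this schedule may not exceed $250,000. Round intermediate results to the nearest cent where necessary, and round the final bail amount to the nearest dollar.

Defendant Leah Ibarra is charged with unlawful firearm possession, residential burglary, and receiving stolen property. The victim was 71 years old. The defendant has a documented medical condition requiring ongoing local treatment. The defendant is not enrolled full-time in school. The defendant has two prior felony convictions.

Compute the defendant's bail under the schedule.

$171,887

Base amounts from the schedule: unlawful firearm possession $33,900; residential burglary $108,800; receiving stolen property $6,750.
Stacking rule: highest base plus 20% of each additional charge. Highest is residential burglary at $108,800. Additional: $33,900 × 20% = $6,780; $6,750 × 20% = $1,350. Combined base = $108,800 + $8,130 = $116,930.
Two or more prior felony convictions (+75%): $116,930 × 1.75 = $204,627.50.
Documented medical condition requiring ongoing local treatment (−40%): $204,627.50 × 0.6 = $122,776.50.
Offense involved a victim aged 65 or older (+40%): $122,776.50 × 1.4 = $171,887.10.
$171,887.10 is within the $250,000 maximum.
Rounded to the nearest dollar: $171,887.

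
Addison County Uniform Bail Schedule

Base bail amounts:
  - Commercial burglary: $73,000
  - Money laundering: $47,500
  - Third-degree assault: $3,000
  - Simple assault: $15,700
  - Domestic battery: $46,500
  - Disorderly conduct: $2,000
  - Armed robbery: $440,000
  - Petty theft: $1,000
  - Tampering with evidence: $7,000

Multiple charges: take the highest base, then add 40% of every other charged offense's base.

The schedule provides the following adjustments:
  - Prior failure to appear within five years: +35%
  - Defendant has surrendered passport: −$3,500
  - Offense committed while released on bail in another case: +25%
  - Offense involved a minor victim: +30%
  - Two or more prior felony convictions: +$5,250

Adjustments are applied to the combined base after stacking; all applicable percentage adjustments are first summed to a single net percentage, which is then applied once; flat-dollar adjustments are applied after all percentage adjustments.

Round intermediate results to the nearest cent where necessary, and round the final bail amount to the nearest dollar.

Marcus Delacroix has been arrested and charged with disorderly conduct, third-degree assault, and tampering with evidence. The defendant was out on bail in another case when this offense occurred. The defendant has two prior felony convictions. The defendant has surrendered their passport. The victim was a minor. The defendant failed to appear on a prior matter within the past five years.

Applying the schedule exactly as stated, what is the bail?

$18,850

Base amounts from the schedule: disorderly conduct $2,000; third-degree assault $3,000; tampering with evidence $7,000.
Stacking rule: highest base plus 40% of each additional charge. Highest is tampering with evidence at $7,000. Additional: $2,000 × 40% = $800; $3,000 × 40% = $1,200. Combined base = $7,000 + $2,000 = $9,000.
Net percentage adjustment: +35% +25% +30% = +90%. $9,000 × 1.9 = $17,100.
Defendant has surrendered passport (−$3,500 flat): $17,100 − $3,500 = $13,600.
Two or more prior felony convictions (+$5,250 flat): $13,600 + $5,250 = $18,850.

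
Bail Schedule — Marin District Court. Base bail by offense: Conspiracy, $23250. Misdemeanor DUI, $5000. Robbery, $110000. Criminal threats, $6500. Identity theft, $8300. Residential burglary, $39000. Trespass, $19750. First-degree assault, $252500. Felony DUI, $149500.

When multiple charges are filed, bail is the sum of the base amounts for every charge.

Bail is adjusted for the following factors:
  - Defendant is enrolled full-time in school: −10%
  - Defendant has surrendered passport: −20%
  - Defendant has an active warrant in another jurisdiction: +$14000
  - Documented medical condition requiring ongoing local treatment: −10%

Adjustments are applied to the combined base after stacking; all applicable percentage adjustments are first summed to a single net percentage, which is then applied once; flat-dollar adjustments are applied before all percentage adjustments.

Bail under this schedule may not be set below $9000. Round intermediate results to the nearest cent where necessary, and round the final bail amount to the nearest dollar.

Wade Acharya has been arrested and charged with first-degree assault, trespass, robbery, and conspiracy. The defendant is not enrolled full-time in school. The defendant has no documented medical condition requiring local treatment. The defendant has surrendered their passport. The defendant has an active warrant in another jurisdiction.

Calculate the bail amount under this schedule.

Base amounts from the schedule: first-degree assault $252500; trespass $19750; robbery $110000; conspiracy $23250.
Stacking rule: sum of all bases. $252500 + $19750 + $110000 + $23250 = $405500.
Defendant has an active warrant in another jurisdiction (+$14000 flat): $405500 + $14000 = $419500.
Defendant has surrendered passport (−20%): $419500 × 0.8 = $335600.
$335600 is at or above the $9000 minimum.

$335600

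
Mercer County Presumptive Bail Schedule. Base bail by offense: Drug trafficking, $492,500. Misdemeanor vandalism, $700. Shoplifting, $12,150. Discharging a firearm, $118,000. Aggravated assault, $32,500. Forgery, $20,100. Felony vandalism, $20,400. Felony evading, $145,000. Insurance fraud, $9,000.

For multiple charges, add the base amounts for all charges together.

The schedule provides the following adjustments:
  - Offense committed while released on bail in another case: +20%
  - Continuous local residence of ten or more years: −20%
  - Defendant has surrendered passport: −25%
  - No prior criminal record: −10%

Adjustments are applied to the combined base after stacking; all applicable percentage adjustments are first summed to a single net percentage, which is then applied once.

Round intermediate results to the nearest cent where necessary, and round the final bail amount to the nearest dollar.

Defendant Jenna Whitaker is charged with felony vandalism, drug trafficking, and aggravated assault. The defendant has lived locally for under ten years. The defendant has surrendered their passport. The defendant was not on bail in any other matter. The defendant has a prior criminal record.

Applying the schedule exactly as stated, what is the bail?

$409,050

Base amounts from the schedule: felony vandalism $20,400; drug trafficking $492,500; aggravated assault $32,500.
Stacking rule: sum of all bases. $20,400 + $492,500 + $32,500 = $545,400.
Defendant has surrendered passport (−25%): $545,400 × 0.75 = $409,050.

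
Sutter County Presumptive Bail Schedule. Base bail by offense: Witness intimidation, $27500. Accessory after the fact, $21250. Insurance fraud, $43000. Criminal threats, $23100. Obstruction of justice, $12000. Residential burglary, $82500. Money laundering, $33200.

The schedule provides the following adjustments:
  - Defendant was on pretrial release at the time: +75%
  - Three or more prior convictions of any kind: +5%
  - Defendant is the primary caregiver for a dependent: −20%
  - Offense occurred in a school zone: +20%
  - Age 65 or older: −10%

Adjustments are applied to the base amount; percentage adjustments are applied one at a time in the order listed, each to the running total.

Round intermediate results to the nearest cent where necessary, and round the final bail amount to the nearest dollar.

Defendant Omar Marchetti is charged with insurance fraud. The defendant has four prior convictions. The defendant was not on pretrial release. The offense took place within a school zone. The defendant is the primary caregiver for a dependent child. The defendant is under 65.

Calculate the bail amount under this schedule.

$43344

Base amounts from the schedule: insurance fraud $43000.
Single charge. Combined base = $43000.
Three or more prior convictions of any kind (+5%): $43000 × 1.05 = $45150.
Defendant is the primary caregiver for a dependent (−20%): $45150 × 0.8 = $36120.
Offense occurred in a school zone (+20%): $36120 × 1.2 = $43344.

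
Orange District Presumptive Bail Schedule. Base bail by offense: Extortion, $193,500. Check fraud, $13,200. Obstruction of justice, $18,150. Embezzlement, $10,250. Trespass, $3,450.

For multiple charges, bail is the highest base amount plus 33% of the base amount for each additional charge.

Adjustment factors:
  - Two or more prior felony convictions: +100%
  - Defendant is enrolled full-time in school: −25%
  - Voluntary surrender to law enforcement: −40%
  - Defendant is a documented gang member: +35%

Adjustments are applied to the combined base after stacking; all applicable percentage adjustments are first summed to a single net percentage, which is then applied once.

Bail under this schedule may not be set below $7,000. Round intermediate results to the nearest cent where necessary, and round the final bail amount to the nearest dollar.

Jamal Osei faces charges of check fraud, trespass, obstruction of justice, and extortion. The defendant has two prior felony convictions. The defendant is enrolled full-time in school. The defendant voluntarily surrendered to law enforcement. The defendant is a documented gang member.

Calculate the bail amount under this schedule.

$348,473

Base amounts from the schedule: check fraud $13,200; trespass $3,450; obstruction of justice $18,150; extortion $193,500.
Stacking rule: highest base plus 33% of each additional charge. Highest is extortion at $193,500. Additional: $13,200 × 33% = $4,356; $3,450 × 33% = $1,138.50; $18,150 × 33% = $5,989.50. Combined base = $193,500 + $11,484 = $204,984.
Net percentage adjustment: +100% −25% −40% +35% = +70%. $204,984 × 1.7 = $348,472.80.
$348,472.80 is at or above the $7,000 minimum.
Rounded to the nearest dollar: $348,473.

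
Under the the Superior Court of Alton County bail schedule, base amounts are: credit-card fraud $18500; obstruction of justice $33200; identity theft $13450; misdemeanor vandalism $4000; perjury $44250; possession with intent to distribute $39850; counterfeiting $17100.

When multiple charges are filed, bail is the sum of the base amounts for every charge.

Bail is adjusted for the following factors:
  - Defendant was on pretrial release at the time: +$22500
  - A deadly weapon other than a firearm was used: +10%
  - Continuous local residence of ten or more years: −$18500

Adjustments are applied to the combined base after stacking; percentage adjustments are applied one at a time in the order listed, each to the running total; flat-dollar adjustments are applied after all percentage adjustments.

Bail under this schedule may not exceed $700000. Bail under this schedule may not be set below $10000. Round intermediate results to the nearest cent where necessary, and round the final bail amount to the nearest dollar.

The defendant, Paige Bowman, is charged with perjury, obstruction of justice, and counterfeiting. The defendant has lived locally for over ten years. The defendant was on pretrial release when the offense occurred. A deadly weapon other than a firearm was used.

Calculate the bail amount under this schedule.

Base amounts from the schedule: perjury $44250; obstruction of justice $33200; counterfeiting $17100.
Stacking rule: sum of all bases. $44250 + $33200 + $17100 = $94550.
A deadly weapon other than a firearm was used (+10%): $94550 × 1.1 = $104005.
Defendant was on pretrial release at the time (+$22500 flat): $104005 + $22500 = $126505.
Continuous local residence of ten or more years (−$18500 flat): $126505 − $18500 = $108005.
$108005 is within the $700000 maximum.
$108005 is at or above the $10000 minimum.

$108005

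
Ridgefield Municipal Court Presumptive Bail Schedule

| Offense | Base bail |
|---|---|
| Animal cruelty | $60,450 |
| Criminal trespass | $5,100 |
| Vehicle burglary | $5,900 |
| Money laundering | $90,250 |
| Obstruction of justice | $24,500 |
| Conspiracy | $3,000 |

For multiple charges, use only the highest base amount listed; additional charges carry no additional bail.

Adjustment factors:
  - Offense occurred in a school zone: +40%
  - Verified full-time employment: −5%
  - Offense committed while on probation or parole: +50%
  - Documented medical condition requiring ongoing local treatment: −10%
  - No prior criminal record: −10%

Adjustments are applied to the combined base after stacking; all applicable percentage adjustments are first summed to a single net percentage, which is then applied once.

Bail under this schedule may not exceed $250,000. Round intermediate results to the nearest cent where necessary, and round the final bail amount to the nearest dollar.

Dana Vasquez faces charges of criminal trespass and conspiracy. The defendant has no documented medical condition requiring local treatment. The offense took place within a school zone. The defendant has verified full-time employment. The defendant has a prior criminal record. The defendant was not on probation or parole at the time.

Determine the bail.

Base amounts from the schedule: criminal trespass $5,100; conspiracy $3,000.
Stacking rule: use the highest base only. Highest is criminal trespass at $5,100. Combined base = $5,100.
Net percentage adjustment: +40% −5% = +35%. $5,100 × 1.35 = $6,885.
$6,885 is within the $250,000 maximum.

$6,885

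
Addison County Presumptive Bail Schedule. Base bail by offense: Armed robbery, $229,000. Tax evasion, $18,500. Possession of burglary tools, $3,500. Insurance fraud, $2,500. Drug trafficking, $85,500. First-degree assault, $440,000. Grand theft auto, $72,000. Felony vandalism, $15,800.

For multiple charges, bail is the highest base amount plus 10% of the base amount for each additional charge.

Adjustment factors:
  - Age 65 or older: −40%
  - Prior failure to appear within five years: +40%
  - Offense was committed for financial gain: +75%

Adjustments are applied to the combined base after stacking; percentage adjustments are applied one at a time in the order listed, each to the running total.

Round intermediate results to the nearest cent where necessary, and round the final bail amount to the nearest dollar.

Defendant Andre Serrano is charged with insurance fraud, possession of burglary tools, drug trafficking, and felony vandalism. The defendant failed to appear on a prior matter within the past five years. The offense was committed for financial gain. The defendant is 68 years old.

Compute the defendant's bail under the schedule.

$128,890

Base amounts from the schedule: insurance fraud $2,500; possession of burglary tools $3,500; drug trafficking $85,500; felony vandalism $15,800.
Stacking rule: highest base plus 10% of each additional charge. Highest is drug trafficking at $85,500. Additional: $2,500 × 10% = $250; $3,500 × 10% = $350; $15,800 × 10% = $1,580. Combined base = $85,500 + $2,180 = $87,680.
Age 65 or older (−40%): $87,680 × 0.6 = $52,608.
Prior failure to appear within five years (+40%): $52,608 × 1.4 = $73,651.20.
Offense was committed for financial gain (+75%): $73,651.20 × 1.75 = $128,889.60.
Rounded to the nearest dollar: $128,890.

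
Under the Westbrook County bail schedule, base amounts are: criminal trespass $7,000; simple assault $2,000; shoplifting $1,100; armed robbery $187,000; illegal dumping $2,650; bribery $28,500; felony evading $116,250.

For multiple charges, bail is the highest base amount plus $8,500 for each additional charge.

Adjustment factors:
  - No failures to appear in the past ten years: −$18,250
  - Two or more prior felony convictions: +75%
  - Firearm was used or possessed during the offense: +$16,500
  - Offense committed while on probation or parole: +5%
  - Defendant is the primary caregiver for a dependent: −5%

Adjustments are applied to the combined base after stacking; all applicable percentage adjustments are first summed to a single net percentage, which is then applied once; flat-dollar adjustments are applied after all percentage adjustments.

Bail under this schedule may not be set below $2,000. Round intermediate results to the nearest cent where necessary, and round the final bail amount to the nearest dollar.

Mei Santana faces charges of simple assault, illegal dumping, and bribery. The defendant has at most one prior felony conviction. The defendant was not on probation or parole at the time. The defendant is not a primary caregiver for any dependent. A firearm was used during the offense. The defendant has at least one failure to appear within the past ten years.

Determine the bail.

Base amounts from the schedule: simple assault $2,000; illegal dumping $2,650; bribery $28,500.
Stacking rule: highest base plus $8,500 per additional charge. Highest is bribery at $28,500; 2 additional charges → +$17,000. Combined base = $45,500.
Firearm was used or possessed during the offense (+$16,500 flat): $45,500 + $16,500 = $62,000.
$62,000 is at or above the $2,000 minimum.

$62,000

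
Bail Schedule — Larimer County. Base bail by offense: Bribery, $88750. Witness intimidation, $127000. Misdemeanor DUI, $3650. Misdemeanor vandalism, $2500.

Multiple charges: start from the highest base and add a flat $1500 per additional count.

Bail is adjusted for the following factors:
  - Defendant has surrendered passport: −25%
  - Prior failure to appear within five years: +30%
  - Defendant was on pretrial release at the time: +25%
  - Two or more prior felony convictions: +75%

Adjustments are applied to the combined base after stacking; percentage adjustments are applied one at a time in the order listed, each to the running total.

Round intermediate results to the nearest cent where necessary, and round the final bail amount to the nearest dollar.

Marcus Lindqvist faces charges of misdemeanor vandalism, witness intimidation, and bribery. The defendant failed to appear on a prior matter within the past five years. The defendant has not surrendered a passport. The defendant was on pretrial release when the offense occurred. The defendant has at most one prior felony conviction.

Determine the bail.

$211250

Base amounts from the schedule: misdemeanor vandalism $2500; witness intimidation $127000; bribery $88750.
Stacking rule: highest base plus $1500 per additional charge. Highest is witness intimidation at $127000; 2 additional charges → +$3000. Combined base = $130000.
Prior failure to appear within five years (+30%): $130000 × 1.3 = $169000.
Defendant was on pretrial release at the time (+25%): $169000 × 1.25 = $211250.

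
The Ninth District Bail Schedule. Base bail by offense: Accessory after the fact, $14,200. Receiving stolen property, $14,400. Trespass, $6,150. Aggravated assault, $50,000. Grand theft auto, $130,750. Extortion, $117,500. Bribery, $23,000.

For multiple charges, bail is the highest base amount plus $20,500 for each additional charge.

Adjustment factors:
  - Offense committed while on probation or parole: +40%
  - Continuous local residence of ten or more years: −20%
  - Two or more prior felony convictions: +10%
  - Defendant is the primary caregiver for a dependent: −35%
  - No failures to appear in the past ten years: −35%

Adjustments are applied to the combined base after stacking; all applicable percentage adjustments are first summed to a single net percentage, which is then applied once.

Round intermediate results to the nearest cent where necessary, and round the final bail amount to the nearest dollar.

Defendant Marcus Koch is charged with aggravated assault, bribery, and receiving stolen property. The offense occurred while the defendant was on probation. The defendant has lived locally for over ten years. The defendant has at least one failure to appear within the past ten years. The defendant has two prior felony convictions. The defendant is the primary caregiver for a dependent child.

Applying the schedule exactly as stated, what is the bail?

$86,450

Base amounts from the schedule: aggravated assault $50,000; bribery $23,000; receiving stolen property $14,400.
Stacking rule: highest base plus $20,500 per additional charge. Highest is aggravated assault at $50,000; 2 additional charges → +$41,000. Combined base = $91,000.
Net percentage adjustment: +40% −20% +10% −35% = −5%. $91,000 × 0.95 = $86,450.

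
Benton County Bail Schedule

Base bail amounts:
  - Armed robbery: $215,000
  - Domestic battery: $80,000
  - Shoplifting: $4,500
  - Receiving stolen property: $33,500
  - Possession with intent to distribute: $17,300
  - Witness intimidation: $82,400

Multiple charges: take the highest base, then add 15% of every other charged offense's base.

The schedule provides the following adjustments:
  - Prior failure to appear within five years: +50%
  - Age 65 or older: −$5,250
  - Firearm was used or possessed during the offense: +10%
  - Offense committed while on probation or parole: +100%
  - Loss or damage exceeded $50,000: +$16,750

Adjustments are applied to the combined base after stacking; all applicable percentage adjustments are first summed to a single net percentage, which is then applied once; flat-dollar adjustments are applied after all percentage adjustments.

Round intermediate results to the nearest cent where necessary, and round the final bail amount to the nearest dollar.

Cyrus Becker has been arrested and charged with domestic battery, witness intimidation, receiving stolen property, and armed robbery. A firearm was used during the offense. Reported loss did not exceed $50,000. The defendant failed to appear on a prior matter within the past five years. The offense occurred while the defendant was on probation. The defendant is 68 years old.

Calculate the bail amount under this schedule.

Base amounts from the schedule: domestic battery $80,000; witness intimidation $82,400; receiving stolen property $33,500; armed robbery $215,000.
Stacking rule: highest base plus 15% of each additional charge. Highest is armed robbery at $215,000. Additional: $80,000 × 15% = $12,000; $82,400 × 15% = $12,360; $33,500 × 15% = $5,025. Combined base = $215,000 + $29,385 = $244,385.
Net percentage adjustment: +50% +10% +100% = +160%. $244,385 × 2.6 = $635,401.
Age 65 or older (−$5,250 flat): $635,401 − $5,250 = $630,151.

$630,151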